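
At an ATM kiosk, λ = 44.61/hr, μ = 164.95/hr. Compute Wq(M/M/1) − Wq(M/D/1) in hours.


ρ = 44.61/164.95 = 0.2704
Wq(M/M/1) = ρ/(μ−λ) = 0.2704/120.34 = 0.002247 hr
Wq(M/D/1) = ρ/(2(μ−λ)) = 0.001124 hr
Savings = 0.002247 − 0.001124 = 0.001124 hr

Final: 0.001124 hr


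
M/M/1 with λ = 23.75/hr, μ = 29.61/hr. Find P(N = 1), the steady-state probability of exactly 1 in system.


ρ = 23.75/29.61 = 0.8021
P_n = (1−ρ)·ρ^n = (1 − 0.8021)·0.8021^1 = 0.1979·0.802094 = 0.158739

Final: 0.158739


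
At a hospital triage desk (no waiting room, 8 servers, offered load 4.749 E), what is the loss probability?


B(c,a) = (a^c/c!) / Σ_{k=0}^{c} a^k/k!
a^8/8! = 6.416480
Σ terms (k=0..8): 1.00000 + 4.74900 + 11.27650 + 17.85070 + 21.19324 + 20.12934 + 15.93238 + 10.80898 + 6.41648 = 109.356621
B = 6.416480/109.356621 = 0.058675

Final: 0.058675


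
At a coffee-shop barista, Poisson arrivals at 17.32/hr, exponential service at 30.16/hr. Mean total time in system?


W = 1/(μ−λ) = 1/(30.16 − 17.32) = 1/12.84 = 0.07788 hr

Final: 0.07788 hr


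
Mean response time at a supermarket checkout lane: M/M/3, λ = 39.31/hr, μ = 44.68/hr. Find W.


a = 0.8798; ρ = 0.2933; P₀ = 0.411954
Lq = P₀·a^c·ρ/(c!(1−ρ)²) = 0.02746
Wq = Lq/λ = 0.02746/39.31 = 0.0006984 hr
W = Wq + 1/μ = 0.0006984 + 0.02238 = 0.02308 hr

Final: 0.02308 hr


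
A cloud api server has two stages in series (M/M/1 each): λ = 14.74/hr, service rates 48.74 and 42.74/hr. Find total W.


Each node sees arrival rate λ = 14.74/hr (tandem ⇒ throughput preserved).
W₁ = 1/(μ₁−λ) = 1/(48.74−14.74) = 0.02941 hr
W₂ = 1/(μ₂−λ) = 1/(42.74−14.74) = 0.03571 hr
W_total = W₁ + W₂ = 0.02941 + 0.03571 = 0.06513 hr

Final: 0.06513 hr


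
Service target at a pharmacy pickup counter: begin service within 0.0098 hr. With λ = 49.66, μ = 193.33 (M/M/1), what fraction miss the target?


ρ = 49.66/193.33 = 0.2569
P(Wq > t) = ρ·e^{−(μ−λ)t} = 0.2569·e^{−1.4080}
= 0.2569·0.244640 = 0.062840

Final: 0.062840


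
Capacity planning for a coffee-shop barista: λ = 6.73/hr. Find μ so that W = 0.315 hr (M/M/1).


W = 1/(μ−λ) ⇒ μ − λ = 1/W = 1/0.315 = 3.1746
μ = λ + 1/W = 6.73 + 3.1746 = 9.9046 per hr

Final: 9.9046 /hr


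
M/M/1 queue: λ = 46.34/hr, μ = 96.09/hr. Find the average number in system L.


ρ = λ/μ = 46.34/96.09 = 0.4823
L = ρ/(1−ρ) = 0.4823/(1 − 0.4823) = 0.4823/0.5177 = 0.9315

Final: 0.9315


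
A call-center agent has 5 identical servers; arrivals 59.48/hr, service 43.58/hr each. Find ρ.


ρ = λ/(cμ) = 59.48/(5·43.58) = 59.48/217.90 = 0.2730

Final: 0.2730


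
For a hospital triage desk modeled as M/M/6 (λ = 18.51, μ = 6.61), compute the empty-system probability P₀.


a = λ/μ = 18.51/6.61 = 2.8003; ρ = a/c = 0.4667
Σ_{k=0}^{5} a^k/k! (terms k=0..5) = 1.00000 + 2.80030 + 3.92085 + 3.65985 + 2.56217 + 1.43497 = 15.37815
Tail: a^6/(6!(1−ρ)) = 482.20283/(720·0.5333) = 1.25586
P₀ = 1/(15.37815 + 1.25586) = 1/16.63400 = 0.060118

Final: 0.060118


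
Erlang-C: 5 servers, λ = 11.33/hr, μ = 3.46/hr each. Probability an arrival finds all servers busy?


a = λ/μ = 3.2746; ρ = a/5 = 0.6549
P₀ = 0.034047 (from M/M/c formula)
C(c,a) = [a^c/(c!(1−ρ))]·P₀ = [376.50353/(120·0.3451)]·0.034047
= 9.09200·0.034047 = 0.309559

Final: 0.309559


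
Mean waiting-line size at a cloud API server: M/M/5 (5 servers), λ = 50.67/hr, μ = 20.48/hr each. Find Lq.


a = λ/μ = 2.4741; ρ = a/5 = 0.4948
P₀ = 0.082309
Lq = P₀·a^c·ρ / (c!·(1−ρ)²) = 0.082309·92.70534·0.4948/(120·0.25520)
= 0.12329

Final: 0.12329


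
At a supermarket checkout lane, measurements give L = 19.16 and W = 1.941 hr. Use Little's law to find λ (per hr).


λ = L/W = 19.16/1.941 = 9.8712 /hr

Final: 9.8712 /hr


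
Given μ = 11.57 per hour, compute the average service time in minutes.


Mean service time = 1/μ = 1/11.57 hour = 0.08643 hour
In minutes: 0.08643 × 60 = 5.1858 min

Final: 5.1858 min


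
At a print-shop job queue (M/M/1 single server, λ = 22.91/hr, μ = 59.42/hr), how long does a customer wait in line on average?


ρ = 22.91/59.42 = 0.3856
Wq = ρ/(μ−λ) = 0.3856/(59.42 − 22.91) = 0.3856/36.51 = 0.01056 hr

Final: 0.01056 hr


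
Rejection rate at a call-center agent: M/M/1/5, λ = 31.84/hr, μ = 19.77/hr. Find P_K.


ρ = λ/μ = 31.84/19.77 = 1.6105
P_K = (1−ρ)ρ^K/(1−ρ^(K+1)) = (-0.6105·10.835076)/(1 − 17.450117)
= -6.615041/-16.450117 = 0.402127

Final: 0.402127


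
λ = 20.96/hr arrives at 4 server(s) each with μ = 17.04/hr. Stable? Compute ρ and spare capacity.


Total capacity cμ = 4·17.04 = 68.16/hr
ρ = λ/(cμ) = 20.96/68.16 = 0.3075
Stable ⇔ ρ < 1: YES
Spare capacity = cμ − λ = 68.16 − 20.96 = 47.20/hr

Final: ρ = 0.3075; stable; margin = 47.20/hr


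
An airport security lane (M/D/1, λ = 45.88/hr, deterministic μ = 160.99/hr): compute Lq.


ρ = 45.88/160.99 = 0.2850
M/D/1: Lq = ρ²/(2(1−ρ)) = 0.08122/(2·0.7150) = 0.05679

Final: 0.05679


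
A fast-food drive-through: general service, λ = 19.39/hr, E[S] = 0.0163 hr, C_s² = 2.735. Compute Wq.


ρ = λ·E[S] = 19.39·0.0163 = 0.3161
E[S²] = E[S]²(1+C_s²) = 0.0163²·(1+2.735) = 0.0009924
Wq = λ·E[S²]/(2(1−ρ)) = 19.39·0.0009924/(2·0.6839) = 0.01407 hr

Final: 0.01407 hr


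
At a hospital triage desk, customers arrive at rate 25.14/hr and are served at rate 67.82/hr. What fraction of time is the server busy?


ρ = λ/μ = 25.14/67.82 = 0.3707

Final: 0.3707


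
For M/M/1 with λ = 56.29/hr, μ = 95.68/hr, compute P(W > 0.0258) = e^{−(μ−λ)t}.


W ~ Exponential(μ−λ) for M/M/1.
μ − λ = 95.68 − 56.29 = 39.3900
P(W > t) = e^{−(μ−λ)t} = e^{−1.0163} = 0.361945

Final: 0.361945


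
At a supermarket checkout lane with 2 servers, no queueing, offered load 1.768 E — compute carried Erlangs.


B(2,1.768) = 0.360874 (Erlang-B)
Carried load = a(1 − B) = 1.768·(1 − 0.360874) = 1.768·0.639126 = 1.1300 E

Final: 1.1300 Erlangs


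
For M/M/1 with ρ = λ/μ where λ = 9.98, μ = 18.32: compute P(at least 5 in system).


ρ = 9.98/18.32 = 0.5448
P(N ≥ n) = ρ^n = 0.5448^5 = 0.047976

Final: 0.047976


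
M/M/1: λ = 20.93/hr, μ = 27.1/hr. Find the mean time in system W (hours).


W = 1/(μ−λ) = 1/(27.1 − 20.93) = 1/6.17 = 0.1621 hr

Final: 0.1621 hr


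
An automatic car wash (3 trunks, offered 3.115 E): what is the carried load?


B(3,3.115) = 0.359720 (Erlang-B)
Carried load = a(1 − B) = 3.115·(1 − 0.359720) = 3.115·0.640280 = 1.9945 E

Final: 1.9945 Erlangs


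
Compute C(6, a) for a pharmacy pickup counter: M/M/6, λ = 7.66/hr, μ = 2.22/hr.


a = λ/μ = 3.4505; ρ = a/6 = 0.5751
P₀ = 0.030537 (from M/M/c formula)
C(c,a) = [a^c/(c!(1−ρ))]·P₀ = [1687.54270/(720·0.4249)]·0.030537
= 5.51582·0.030537 = 0.168436

Final: 0.168436


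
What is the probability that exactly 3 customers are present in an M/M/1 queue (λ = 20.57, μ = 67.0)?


ρ = 20.57/67.0 = 0.3070
P_n = (1−ρ)·ρ^n = (1 − 0.3070)·0.3070^3 = 0.6930·0.028939 = 0.020054

Final: 0.020054


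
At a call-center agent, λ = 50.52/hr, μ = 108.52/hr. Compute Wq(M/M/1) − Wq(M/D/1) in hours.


ρ = 50.52/108.52 = 0.4655
Wq(M/M/1) = ρ/(μ−λ) = 0.4655/58.00 = 0.008026 hr
Wq(M/D/1) = ρ/(2(μ−λ)) = 0.004013 hr
Savings = 0.008026 − 0.004013 = 0.004013 hr

Final: 0.004013 hr


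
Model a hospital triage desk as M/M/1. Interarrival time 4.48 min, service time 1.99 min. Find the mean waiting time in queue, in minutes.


λ = 60/4.48 = 13.3929 /hr
μ = 60/1.99 = 30.1508 /hr
ρ = λ/μ = 13.3929/30.1508 = 0.4442
Wq = ρ/(μ−λ) = 0.4442/(30.1508−13.3929) = 0.02651 hr
In minutes: 0.02651·60 = 1.590 min

Final: 1.590 min


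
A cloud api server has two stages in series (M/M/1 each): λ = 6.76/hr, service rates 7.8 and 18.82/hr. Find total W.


Each node sees arrival rate λ = 6.76/hr (tandem ⇒ throughput preserved).
W₁ = 1/(μ₁−λ) = 1/(7.8−6.76) = 0.96154 hr
W₂ = 1/(μ₂−λ) = 1/(18.82−6.76) = 0.08292 hr
W_total = W₁ + W₂ = 0.96154 + 0.08292 = 1.04446 hr

Final: 1.04446 hr


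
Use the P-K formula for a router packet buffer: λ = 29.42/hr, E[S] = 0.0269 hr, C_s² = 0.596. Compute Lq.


ρ = λ·E[S] = 29.42·0.0269 = 0.7914
Lq = ρ²(1+C_s²)/(2(1−ρ)) = 0.6263·(1+0.596)/(2·0.2086)
= 0.6263·1.5960/0.4172 = 2.39593

Final: 2.39593


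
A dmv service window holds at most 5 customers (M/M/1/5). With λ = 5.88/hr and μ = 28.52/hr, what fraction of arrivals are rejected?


ρ = λ/μ = 5.88/28.52 = 0.2062
P_K = (1−ρ)ρ^K/(1−ρ^(K+1)) = (0.7938·0.0003725)/(1 − 0.00007680)
= 0.0002957/0.999923 = 0.0002957

Final: 0.0002957


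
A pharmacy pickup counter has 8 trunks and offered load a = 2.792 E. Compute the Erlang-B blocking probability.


B(c,a) = (a^c/c!) / Σ_{k=0}^{c} a^k/k!
a^8/8! = 0.091580
Σ terms (k=0..8): 1.00000 + 2.79200 + 3.89763 + 3.62740 + 2.53192 + 1.41383 + 0.65790 + 0.26241 + 0.09158 = 16.274665
B = 0.091580/16.274665 = 0.005627

Final: 0.005627


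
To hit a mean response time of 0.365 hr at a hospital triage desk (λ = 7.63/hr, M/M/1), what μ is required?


W = 1/(μ−λ) ⇒ μ − λ = 1/W = 1/0.365 = 2.7397
μ = λ + 1/W = 7.63 + 2.7397 = 10.3697 per hr

Final: 10.3697 /hr


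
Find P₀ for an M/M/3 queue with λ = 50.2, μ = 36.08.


a = λ/μ = 50.2/36.08 = 1.3914; ρ = a/c = 0.4638
Σ_{k=0}^{2} a^k/k! (terms k=0..2) = 1.00000 + 1.39135 + 0.96793 = 3.35928
Tail: a^3/(3!(1−ρ)) = 2.69347/(6·0.5362) = 0.83718
P₀ = 1/(3.35928 + 0.83718) = 1/4.19647 = 0.238296

Final: 0.238296


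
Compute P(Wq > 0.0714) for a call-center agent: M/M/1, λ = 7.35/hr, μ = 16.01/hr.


ρ = 7.35/16.01 = 0.4591
P(Wq > t) = ρ·e^{−(μ−λ)t} = 0.4591·e^{−0.6183}
= 0.4591·0.538847 = 0.247378

Final: 0.247378


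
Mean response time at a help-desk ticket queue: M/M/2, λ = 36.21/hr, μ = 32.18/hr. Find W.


a = 1.1252; ρ = 0.5626; P₀ = 0.279905
Lq = P₀·a^c·ρ/(c!(1−ρ)²) = 0.52114
Wq = Lq/λ = 0.52114/36.21 = 0.01439 hr
W = Wq + 1/μ = 0.01439 + 0.03108 = 0.04547 hr

Final: 0.04547 hr


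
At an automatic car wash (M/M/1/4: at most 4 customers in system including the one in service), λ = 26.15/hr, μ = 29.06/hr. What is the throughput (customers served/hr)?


ρ = 0.8999; P_K = (1−ρ)ρ^4/(1−ρ^5) = 0.160162
λ_eff = λ(1 − P_K) = 26.15·(1 − 0.160162) = 26.15·0.839838 = 21.9618 /hr

Final: 21.9618 /hr


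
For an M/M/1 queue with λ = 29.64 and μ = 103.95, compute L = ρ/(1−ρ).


ρ = λ/μ = 29.64/103.95 = 0.2851
L = ρ/(1−ρ) = 0.2851/(1 − 0.2851) = 0.2851/0.7149 = 0.3989

Final: 0.3989


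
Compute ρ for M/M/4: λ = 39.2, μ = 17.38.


ρ = λ/(cμ) = 39.2/(4·17.38) = 39.2/69.52 = 0.5639

Final: 0.5639


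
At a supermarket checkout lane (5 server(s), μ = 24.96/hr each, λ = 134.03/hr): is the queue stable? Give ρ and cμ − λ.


Total capacity cμ = 5·24.96 = 124.80/hr
ρ = λ/(cμ) = 134.03/124.80 = 1.0740
Stable ⇔ ρ < 1: NO
Spare capacity = cμ − λ = 124.80 − 134.03 = -9.23/hr

Final: ρ = 1.0740; unstable; margin = -9.23/hr


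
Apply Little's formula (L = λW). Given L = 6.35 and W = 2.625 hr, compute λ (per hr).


λ = L/W = 6.35/2.625 = 2.4190 /hr

Final: 2.4190 /hr


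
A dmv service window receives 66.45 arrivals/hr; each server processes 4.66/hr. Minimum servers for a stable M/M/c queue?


Stability requires cμ > λ ⇔ c > λ/μ.
λ/μ = 66.45/4.66 = 14.2597
Minimum integer c = ⌊14.2597⌋ + 1 = 15
Check: 15·4.66 = 69.90 > 66.45, while 14·4.66 = 65.24 ≤ 66.45

Final: 15 servers


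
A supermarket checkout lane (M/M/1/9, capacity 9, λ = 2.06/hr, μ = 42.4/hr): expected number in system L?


ρ = 2.06/42.4 = 0.04858
L = ρ[1 − (K+1)ρ^K + Kρ^(K+1)] / [(1−ρ)(1−ρ^(K+1))]
Numerator: 0.04858·(1 − 10·1.508e-12 + 9·7.328e-14) = 0.048585
Denominator: (0.9514)·(1.000000) = 0.951415
L = 0.048585/0.951415 = 0.05107

Final: 0.05107


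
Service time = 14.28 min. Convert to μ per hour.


μ = 1/(service time) in consistent units.
1 hour = 60 min, so μ = 60/14.28 = 4.2017 per hour

Final: 4.2017 /hr


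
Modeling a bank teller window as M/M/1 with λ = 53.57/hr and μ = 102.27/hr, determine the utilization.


ρ = λ/μ = 53.57/102.27 = 0.5238

Final: 0.5238


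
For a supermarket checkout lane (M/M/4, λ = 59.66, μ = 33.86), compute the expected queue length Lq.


a = λ/μ = 1.7620; ρ = a/4 = 0.4405
P₀ = 0.168248
Lq = P₀·a^c·ρ / (c!·(1−ρ)²) = 0.168248·9.63796·0.4405/(24·0.31305)
= 0.09507

Final: 0.09507


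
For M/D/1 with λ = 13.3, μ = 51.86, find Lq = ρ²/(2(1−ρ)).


ρ = 13.3/51.86 = 0.2565
M/D/1: Lq = ρ²/(2(1−ρ)) = 0.06577/(2·0.7435) = 0.04423

Final: 0.04423


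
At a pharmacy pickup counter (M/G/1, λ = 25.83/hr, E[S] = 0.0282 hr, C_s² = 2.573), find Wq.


ρ = λ·E[S] = 25.83·0.0282 = 0.7284
E[S²] = E[S]²(1+C_s²) = 0.0282²·(1+2.573) = 0.002841
Wq = λ·E[S²]/(2(1−ρ)) = 25.83·0.002841/(2·0.2716) = 0.13512 hr

Final: 0.13512 hr


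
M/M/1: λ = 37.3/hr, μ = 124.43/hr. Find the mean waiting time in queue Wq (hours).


ρ = 37.3/124.43 = 0.2998
Wq = ρ/(μ−λ) = 0.2998/(124.43 − 37.3) = 0.2998/87.13 = 0.003440 hr

Final: 0.003440 hr


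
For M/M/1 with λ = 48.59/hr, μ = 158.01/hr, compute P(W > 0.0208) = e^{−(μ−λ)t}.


W ~ Exponential(μ−λ) for M/M/1.
μ − λ = 158.01 − 48.59 = 109.4200
P(W > t) = e^{−(μ−λ)t} = e^{−2.2759} = 0.102701

Final: 0.102701


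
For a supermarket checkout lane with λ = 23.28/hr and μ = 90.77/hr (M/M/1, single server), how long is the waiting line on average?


ρ = 23.28/90.77 = 0.2565
Lq = ρ²/(1−ρ) = 0.06578/0.7435 = 0.08847

Final: 0.08847


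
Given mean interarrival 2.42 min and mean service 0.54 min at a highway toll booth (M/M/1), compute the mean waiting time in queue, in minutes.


λ = 60/2.42 = 24.7934 /hr
μ = 60/0.54 = 111.1111 /hr
ρ = λ/μ = 24.7934/111.1111 = 0.2231
Wq = ρ/(μ−λ) = 0.2231/(111.1111−24.7934) = 0.002585 hr
In minutes: 0.002585·60 = 0.1551 min

Final: 0.1551 min


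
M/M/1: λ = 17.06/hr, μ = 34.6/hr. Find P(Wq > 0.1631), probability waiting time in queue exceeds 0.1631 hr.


ρ = 17.06/34.6 = 0.4931
P(Wq > t) = ρ·e^{−(μ−λ)t} = 0.4931·e^{−2.8608}
= 0.4931·0.057224 = 0.028215

Final: 0.028215


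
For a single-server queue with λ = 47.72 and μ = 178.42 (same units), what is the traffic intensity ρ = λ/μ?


ρ = λ/μ = 47.72/178.42 = 0.2675

Final: 0.2675


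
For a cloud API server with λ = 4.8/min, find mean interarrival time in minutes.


Mean interarrival time = 1/λ = 1/4.8 minute = 0.20833 minute
In minutes: 0.20833 × 1 = 0.2083 min

Final: 0.2083 min


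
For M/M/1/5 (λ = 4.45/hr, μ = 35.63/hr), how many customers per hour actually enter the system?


ρ = 0.1249; P_K = (1−ρ)ρ^5/(1−ρ^6) = 0.00002659
λ_eff = λ(1 − P_K) = 4.45·(1 − 0.00002659) = 4.45·0.999973 = 4.4499 /hr

Final: 4.4499 /hr


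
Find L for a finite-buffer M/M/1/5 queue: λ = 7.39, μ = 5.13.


ρ = 7.39/5.13 = 1.4405
L = ρ[1 − (K+1)ρ^K + Kρ^(K+1)] / [(1−ρ)(1−ρ^(K+1))]
Numerator: 1.4405·(1 − 6·6.203480 + 5·8.936397) = 12.188610
Denominator: (-0.4405)·(-7.936397) = 3.496346
L = 12.188610/3.496346 = 3.4861

Final: 3.4861


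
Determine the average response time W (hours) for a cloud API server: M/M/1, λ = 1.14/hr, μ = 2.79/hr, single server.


W = 1/(μ−λ) = 1/(2.79 − 1.14) = 1/1.65 = 0.6061 hr

Final: 0.6061 hr


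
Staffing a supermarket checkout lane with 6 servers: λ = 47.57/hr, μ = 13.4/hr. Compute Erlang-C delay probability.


a = λ/μ = 3.5500; ρ = a/6 = 0.5917
P₀ = 0.027448 (from M/M/c formula)
C(c,a) = [a^c/(c!(1−ρ))]·P₀ = [2001.56694/(720·0.4083)]·0.027448
= 6.80805·0.027448 = 0.186870

Final: 0.186870


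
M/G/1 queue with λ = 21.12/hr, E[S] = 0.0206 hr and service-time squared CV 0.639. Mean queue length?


ρ = λ·E[S] = 21.12·0.0206 = 0.4351
Lq = ρ²(1+C_s²)/(2(1−ρ)) = 0.1893·(1+0.639)/(2·0.5649)
= 0.1893·1.6390/1.1299 = 0.27459

Final: 0.27459


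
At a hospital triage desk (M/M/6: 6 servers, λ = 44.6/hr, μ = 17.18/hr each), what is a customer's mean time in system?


a = 2.5960; ρ = 0.4327; P₀ = 0.074040
Lq = P₀·a^c·ρ/(c!(1−ρ)²) = 0.04232
Wq = Lq/λ = 0.04232/44.6 = 0.0009488 hr
W = Wq + 1/μ = 0.0009488 + 0.05821 = 0.05916 hr

Final: 0.05916 hr


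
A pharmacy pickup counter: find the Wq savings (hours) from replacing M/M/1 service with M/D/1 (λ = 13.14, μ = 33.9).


ρ = 13.14/33.9 = 0.3876
Wq(M/M/1) = ρ/(μ−λ) = 0.3876/20.76 = 0.01867 hr
Wq(M/D/1) = ρ/(2(μ−λ)) = 0.009336 hr
Savings = 0.01867 − 0.009336 = 0.009336 hr

Final: 0.009336 hr


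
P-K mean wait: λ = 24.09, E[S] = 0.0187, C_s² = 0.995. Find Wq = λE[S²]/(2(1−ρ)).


ρ = λ·E[S] = 24.09·0.0187 = 0.4505
E[S²] = E[S]²(1+C_s²) = 0.0187²·(1+0.995) = 0.0006976
Wq = λ·E[S²]/(2(1−ρ)) = 24.09·0.0006976/(2·0.5495) = 0.01529 hr

Final: 0.01529 hr


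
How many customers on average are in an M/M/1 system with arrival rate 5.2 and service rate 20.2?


ρ = λ/μ = 5.2/20.2 = 0.2574
L = ρ/(1−ρ) = 0.2574/(1 − 0.2574) = 0.2574/0.7426 = 0.3467

Final: 0.3467


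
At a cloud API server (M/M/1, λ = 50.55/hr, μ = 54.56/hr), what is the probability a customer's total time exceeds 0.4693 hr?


W ~ Exponential(μ−λ) for M/M/1.
μ − λ = 54.56 − 50.55 = 4.0100
P(W > t) = e^{−(μ−λ)t} = e^{−1.8819} = 0.152302

Final: 0.152302


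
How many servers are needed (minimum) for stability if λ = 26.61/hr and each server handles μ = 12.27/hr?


Stability requires cμ > λ ⇔ c > λ/μ.
λ/μ = 26.61/12.27 = 2.1687
Minimum integer c = ⌊2.1687⌋ + 1 = 3
Check: 3·12.27 = 36.81 > 26.61, while 2·12.27 = 24.54 ≤ 26.61

Final: 3 servers


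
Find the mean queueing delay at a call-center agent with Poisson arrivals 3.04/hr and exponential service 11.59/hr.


ρ = 3.04/11.59 = 0.2623
Wq = ρ/(μ−λ) = 0.2623/(11.59 − 3.04) = 0.2623/8.55 = 0.03068 hr

Final: 0.03068 hr


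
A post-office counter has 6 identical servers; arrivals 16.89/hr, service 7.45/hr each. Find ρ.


ρ = λ/(cμ) = 16.89/(6·7.45) = 16.89/44.70 = 0.3779

Final: 0.3779


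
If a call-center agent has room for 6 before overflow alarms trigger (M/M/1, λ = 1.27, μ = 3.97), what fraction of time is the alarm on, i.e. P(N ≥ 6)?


ρ = 1.27/3.97 = 0.3199
P(N ≥ n) = ρ^n = 0.3199^6 = 0.001072

Final: 0.001072


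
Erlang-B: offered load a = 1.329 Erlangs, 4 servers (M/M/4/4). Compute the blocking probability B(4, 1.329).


B(c,a) = (a^c/c!) / Σ_{k=0}^{c} a^k/k!
a^4/4! = 0.129984
Σ terms (k=0..4): 1.00000 + 1.32900 + 0.88312 + 0.39122 + 0.12998 = 3.733327
B = 0.129984/3.733327 = 0.034817

Final: 0.034817


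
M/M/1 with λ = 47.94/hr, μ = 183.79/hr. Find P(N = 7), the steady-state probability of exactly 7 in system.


ρ = 47.94/183.79 = 0.2608
P_n = (1−ρ)·ρ^n = (1 − 0.2608)·0.2608^7 = 0.7392·0.00008215 = 0.00006073

Final: 0.00006073


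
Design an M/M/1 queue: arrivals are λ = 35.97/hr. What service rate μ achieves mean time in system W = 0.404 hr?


W = 1/(μ−λ) ⇒ μ − λ = 1/W = 1/0.404 = 2.4752
μ = λ + 1/W = 35.97 + 2.4752 = 38.4452 per hr

Final: 38.4452 /hr


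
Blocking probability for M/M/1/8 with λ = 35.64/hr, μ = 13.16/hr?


ρ = λ/μ = 35.64/13.16 = 2.7082
P_K = (1−ρ)ρ^K/(1−ρ^(K+1)) = (-1.7082·2893.706293)/(1 − 7836.754732)
= -4943.048439/-7835.754732 = 0.630832

Final: 0.630832


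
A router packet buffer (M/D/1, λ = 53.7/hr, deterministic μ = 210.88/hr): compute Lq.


ρ = 53.7/210.88 = 0.2546
M/D/1: Lq = ρ²/(2(1−ρ)) = 0.06485/(2·0.7454) = 0.04350

Final: 0.04350


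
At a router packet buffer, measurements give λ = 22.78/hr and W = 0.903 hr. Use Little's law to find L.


L = λW = 22.78·0.903 = 20.5703

Final: 20.5703


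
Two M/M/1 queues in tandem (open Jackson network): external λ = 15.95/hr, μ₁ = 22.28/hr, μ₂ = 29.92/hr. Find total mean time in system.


Each node sees arrival rate λ = 15.95/hr (tandem ⇒ throughput preserved).
W₁ = 1/(μ₁−λ) = 1/(22.28−15.95) = 0.15798 hr
W₂ = 1/(μ₂−λ) = 1/(29.92−15.95) = 0.07158 hr
W_total = W₁ + W₂ = 0.15798 + 0.07158 = 0.22956 hr

Final: 0.22956 hr


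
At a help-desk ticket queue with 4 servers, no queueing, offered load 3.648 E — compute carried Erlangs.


B(4,3.648) = 0.275627 (Erlang-B)
Carried load = a(1 − B) = 3.648·(1 − 0.275627) = 3.648·0.724373 = 2.6425 E

Final: 2.6425 Erlangs


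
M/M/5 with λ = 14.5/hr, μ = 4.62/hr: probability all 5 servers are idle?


a = λ/μ = 14.5/4.62 = 3.1385; ρ = a/c = 0.6277
Σ_{k=0}^{4} a^k/k! (terms k=0..4) = 1.00000 + 3.13853 + 4.92518 + 5.15260 + 4.04290 = 18.25921
Tail: a^5/(5!(1−ρ)) = 304.53004/(120·0.3723) = 6.81652
P₀ = 1/(18.25921 + 6.81652) = 1/25.07573 = 0.039879

Final: 0.039879


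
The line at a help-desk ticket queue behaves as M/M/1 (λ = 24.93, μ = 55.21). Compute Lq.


ρ = 24.93/55.21 = 0.4515
Lq = ρ²/(1−ρ) = 0.2039/0.5485 = 0.3718

Final: 0.3718


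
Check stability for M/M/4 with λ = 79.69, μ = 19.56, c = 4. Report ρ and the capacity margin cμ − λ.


Total capacity cμ = 4·19.56 = 78.24/hr
ρ = λ/(cμ) = 79.69/78.24 = 1.0185
Stable ⇔ ρ < 1: NO
Spare capacity = cμ − λ = 78.24 − 79.69 = -1.45/hr

Final: ρ = 1.0185; unstable; margin = -1.45/hr


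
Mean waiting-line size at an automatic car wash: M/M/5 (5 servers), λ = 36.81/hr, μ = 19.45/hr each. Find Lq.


a = λ/μ = 1.8925; ρ = a/5 = 0.3785
P₀ = 0.149852
Lq = P₀·a^c·ρ / (c!·(1−ρ)²) = 0.149852·24.27901·0.3785/(120·0.38625)
= 0.02971

Final: 0.02971


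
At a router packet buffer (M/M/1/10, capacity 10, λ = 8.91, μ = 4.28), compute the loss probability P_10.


ρ = λ/μ = 8.91/4.28 = 2.0818
P_K = (1−ρ)ρ^K/(1−ρ^(K+1)) = (-1.0818·1528.760139)/(1 − 3182.535709)
= -1653.775570/-3181.535709 = 0.519804

Final: 0.519804


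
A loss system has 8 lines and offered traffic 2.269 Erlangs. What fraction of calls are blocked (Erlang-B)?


B(c,a) = (a^c/c!) / Σ_{k=0}^{c} a^k/k!
a^8/8! = 0.017424
Σ terms (k=0..8): 1.00000 + 2.26900 + 2.57418 + 1.94694 + 1.10440 + 0.50118 + 0.18953 + 0.06143 + 0.01742 = 9.664084
B = 0.017424/9.664084 = 0.001803

Final: 0.001803


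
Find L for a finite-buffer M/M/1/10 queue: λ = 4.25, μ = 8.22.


ρ = 4.25/8.22 = 0.5170
L = ρ[1 − (K+1)ρ^K + Kρ^(K+1)] / [(1−ρ)(1−ρ^(K+1))]
Numerator: 0.5170·(1 − 11·0.001365 + 10·0.0007058) = 0.512917
Denominator: (0.4830)·(0.999294) = 0.482627
L = 0.512917/0.482627 = 1.0628

Final: 1.0628


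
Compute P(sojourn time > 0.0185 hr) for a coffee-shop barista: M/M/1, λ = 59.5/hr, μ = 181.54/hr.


W ~ Exponential(μ−λ) for M/M/1.
μ − λ = 181.54 − 59.5 = 122.0400
P(W > t) = e^{−(μ−λ)t} = e^{−2.2577} = 0.104587

Final: 0.104587


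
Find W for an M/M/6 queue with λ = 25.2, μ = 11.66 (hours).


a = 2.1612; ρ = 0.3602; P₀ = 0.114910
Lq = P₀·a^c·ρ/(c!(1−ρ)²) = 0.01431
Wq = Lq/λ = 0.01431/25.2 = 0.0005679 hr
W = Wq + 1/μ = 0.0005679 + 0.08576 = 0.08633 hr

Final: 0.08633 hr


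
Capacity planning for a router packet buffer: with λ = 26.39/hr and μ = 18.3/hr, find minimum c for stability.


Stability requires cμ > λ ⇔ c > λ/μ.
λ/μ = 26.39/18.3 = 1.4421
Minimum integer c = ⌊1.4421⌋ + 1 = 2
Check: 2·18.3 = 36.60 > 26.39, while 1·18.3 = 18.30 ≤ 26.39

Final: 2 servers


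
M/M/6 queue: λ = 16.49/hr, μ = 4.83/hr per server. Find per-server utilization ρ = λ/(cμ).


ρ = λ/(cμ) = 16.49/(6·4.83) = 16.49/28.98 = 0.5690

Final: 0.5690


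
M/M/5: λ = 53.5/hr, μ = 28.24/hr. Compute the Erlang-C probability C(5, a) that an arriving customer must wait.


a = λ/μ = 1.8945; ρ = a/5 = 0.3789
P₀ = 0.149558 (from M/M/c formula)
C(c,a) = [a^c/(c!(1−ρ))]·P₀ = [24.40313/(120·0.6211)]·0.149558
= 0.32742·0.149558 = 0.048968

Final: 0.048968


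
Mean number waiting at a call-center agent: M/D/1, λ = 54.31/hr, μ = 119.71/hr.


ρ = 54.31/119.71 = 0.4537
M/D/1: Lq = ρ²/(2(1−ρ)) = 0.2058/(2·0.5463) = 0.18837

Final: 0.18837


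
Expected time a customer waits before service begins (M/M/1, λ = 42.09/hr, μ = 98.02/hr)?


ρ = 42.09/98.02 = 0.4294
Wq = ρ/(μ−λ) = 0.4294/(98.02 − 42.09) = 0.4294/55.93 = 0.007677 hr

Final: 0.007677 hr


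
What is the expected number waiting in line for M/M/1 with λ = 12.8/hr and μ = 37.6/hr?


ρ = 12.8/37.6 = 0.3404
Lq = ρ²/(1−ρ) = 0.1159/0.6596 = 0.1757

Final: 0.1757


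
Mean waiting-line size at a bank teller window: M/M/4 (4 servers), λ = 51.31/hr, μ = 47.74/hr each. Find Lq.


a = λ/μ = 1.0748; ρ = a/4 = 0.2687
P₀ = 0.340680
Lq = P₀·a^c·ρ / (c!·(1−ρ)²) = 0.340680·1.33438·0.2687/(24·0.53481)
= 0.009516

Final: 0.009516


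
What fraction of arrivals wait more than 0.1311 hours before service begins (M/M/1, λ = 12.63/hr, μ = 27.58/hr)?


ρ = 12.63/27.58 = 0.4579
P(Wq > t) = ρ·e^{−(μ−λ)t} = 0.4579·e^{−1.9599}
= 0.4579·0.140866 = 0.064508

Final: 0.064508


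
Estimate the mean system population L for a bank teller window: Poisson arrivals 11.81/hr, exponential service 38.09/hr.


ρ = λ/μ = 11.81/38.09 = 0.3101
L = ρ/(1−ρ) = 0.3101/(1 − 0.3101) = 0.3101/0.6899 = 0.4494

Final: 0.4494


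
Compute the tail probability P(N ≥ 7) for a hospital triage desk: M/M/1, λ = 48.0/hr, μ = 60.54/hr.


ρ = 48.0/60.54 = 0.7929
P(N ≥ n) = ρ^n = 0.7929^7 = 0.196966

Final: 0.196966


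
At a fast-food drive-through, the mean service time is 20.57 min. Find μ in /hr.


μ = 1/(service time) in consistent units.
1 hour = 60 min, so μ = 60/20.57 = 2.9169 per hour

Final: 2.9169 /hr


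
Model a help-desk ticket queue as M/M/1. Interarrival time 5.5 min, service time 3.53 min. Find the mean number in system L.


λ = 60/5.5 = 10.9091 /hr
μ = 60/3.53 = 16.9972 /hr
ρ = λ/μ = 10.9091/16.9972 = 0.6418
L = ρ/(1−ρ) = 0.6418/0.3582 = 1.7919

Final: 1.7919


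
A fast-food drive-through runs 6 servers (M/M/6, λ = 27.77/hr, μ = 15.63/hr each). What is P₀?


a = λ/μ = 27.77/15.63 = 1.7767; ρ = a/c = 0.2961
Σ_{k=0}^{5} a^k/k! (terms k=0..5) = 1.00000 + 1.77671 + 1.57835 + 0.93476 + 0.41520 + 0.14754 = 5.85256
Tail: a^6/(6!(1−ρ)) = 31.45585/(720·0.7039) = 0.06207
P₀ = 1/(5.85256 + 0.06207) = 1/5.91463 = 0.169072

Final: 0.169072


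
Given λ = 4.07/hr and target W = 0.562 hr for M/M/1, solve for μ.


W = 1/(μ−λ) ⇒ μ − λ = 1/W = 1/0.562 = 1.7794
μ = λ + 1/W = 4.07 + 1.7794 = 5.8494 per hr

Final: 5.8494 /hr


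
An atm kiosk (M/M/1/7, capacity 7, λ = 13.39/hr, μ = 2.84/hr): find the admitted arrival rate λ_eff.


ρ = 4.7148; P_K = (1−ρ)ρ^7/(1−ρ^8) = 0.787905
λ_eff = λ(1 − P_K) = 13.39·(1 − 0.787905) = 13.39·0.212095 = 2.8400 /hr

Final: 2.8400 /hr


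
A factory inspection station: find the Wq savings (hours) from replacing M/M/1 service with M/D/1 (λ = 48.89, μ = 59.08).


ρ = 48.89/59.08 = 0.8275
Wq(M/M/1) = ρ/(μ−λ) = 0.8275/10.19 = 0.08121 hr
Wq(M/D/1) = ρ/(2(μ−λ)) = 0.04060 hr
Savings = 0.08121 − 0.04060 = 0.04060 hr

Final: 0.04060 hr


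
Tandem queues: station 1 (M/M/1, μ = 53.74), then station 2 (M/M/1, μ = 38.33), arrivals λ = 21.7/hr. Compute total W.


Each node sees arrival rate λ = 21.7/hr (tandem ⇒ throughput preserved).
W₁ = 1/(μ₁−λ) = 1/(53.74−21.7) = 0.03121 hr
W₂ = 1/(μ₂−λ) = 1/(38.33−21.7) = 0.06013 hr
W_total = W₁ + W₂ = 0.03121 + 0.06013 = 0.09134 hr

Final: 0.09134 hr


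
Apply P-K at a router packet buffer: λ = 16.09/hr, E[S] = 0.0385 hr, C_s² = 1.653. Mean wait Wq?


ρ = λ·E[S] = 16.09·0.0385 = 0.6195
E[S²] = E[S]²(1+C_s²) = 0.0385²·(1+1.653) = 0.003932
Wq = λ·E[S²]/(2(1−ρ)) = 16.09·0.003932/(2·0.3805) = 0.08314 hr

Final: 0.08314 hr


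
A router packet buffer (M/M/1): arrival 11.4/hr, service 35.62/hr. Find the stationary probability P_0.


ρ = 11.4/35.62 = 0.3200
P_n = (1−ρ)·ρ^n = (1 − 0.3200)·0.3200^0 = 0.6800·1.000000 = 0.679955

Final: 0.679955


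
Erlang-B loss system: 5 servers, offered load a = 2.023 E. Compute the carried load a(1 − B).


B(5,2.023) = 0.038006 (Erlang-B)
Carried load = a(1 − B) = 2.023·(1 − 0.038006) = 2.023·0.961994 = 1.9461 E

Final: 1.9461 Erlangs


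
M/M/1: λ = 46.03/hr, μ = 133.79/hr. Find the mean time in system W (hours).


W = 1/(μ−λ) = 1/(133.79 − 46.03) = 1/87.76 = 0.01139 hr

Final: 0.01139 hr


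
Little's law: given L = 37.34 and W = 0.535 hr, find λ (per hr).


λ = L/W = 37.34/0.535 = 69.7944 /hr

Final: 69.7944 /hr


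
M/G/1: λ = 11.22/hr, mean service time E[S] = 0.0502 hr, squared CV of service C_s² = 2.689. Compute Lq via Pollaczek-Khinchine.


ρ = λ·E[S] = 11.22·0.0502 = 0.5632
Lq = ρ²(1+C_s²)/(2(1−ρ)) = 0.3172·(1+2.689)/(2·0.4368)
= 0.3172·3.6890/0.8735 = 1.33978

Final: 1.33978


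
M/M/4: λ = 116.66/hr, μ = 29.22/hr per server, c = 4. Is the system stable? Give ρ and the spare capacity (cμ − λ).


Total capacity cμ = 4·29.22 = 116.88/hr
ρ = λ/(cμ) = 116.66/116.88 = 0.9981
Stable ⇔ ρ < 1: YES
Spare capacity = cμ − λ = 116.88 − 116.66 = 0.22/hr

Final: ρ = 0.9981; stable; margin = 0.22/hr


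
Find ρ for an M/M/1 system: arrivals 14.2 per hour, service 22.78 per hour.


ρ = λ/μ = 14.2/22.78 = 0.6234

Final: 0.6234


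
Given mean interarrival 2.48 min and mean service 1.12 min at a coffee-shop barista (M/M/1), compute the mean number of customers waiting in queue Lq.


λ = 60/2.48 = 24.1935 /hr
μ = 60/1.12 = 53.5714 /hr
ρ = λ/μ = 24.1935/53.5714 = 0.4516
Lq = ρ²/(1−ρ) = 0.2040/0.5484 = 0.3719

Final: 0.3719


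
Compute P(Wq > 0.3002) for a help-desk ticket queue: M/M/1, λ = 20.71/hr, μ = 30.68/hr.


ρ = 20.71/30.68 = 0.6750
P(Wq > t) = ρ·e^{−(μ−λ)t} = 0.6750·e^{−2.9930}
= 0.6750·0.050137 = 0.033844

Final: 0.033844


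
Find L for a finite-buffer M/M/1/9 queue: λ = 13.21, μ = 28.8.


ρ = 13.21/28.8 = 0.4587
L = ρ[1 − (K+1)ρ^K + Kρ^(K+1)] / [(1−ρ)(1−ρ^(K+1))]
Numerator: 0.4587·(1 − 10·0.0008987 + 9·0.0004122) = 0.456260
Denominator: (0.5413)·(0.999588) = 0.541096
L = 0.456260/0.541096 = 0.8432

Final: 0.8432


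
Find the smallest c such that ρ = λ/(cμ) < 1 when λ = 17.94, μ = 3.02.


Stability requires cμ > λ ⇔ c > λ/μ.
λ/μ = 17.94/3.02 = 5.9404
Minimum integer c = ⌊5.9404⌋ + 1 = 6
Check: 6·3.02 = 18.12 > 17.94, while 5·3.02 = 15.10 ≤ 17.94

Final: 6 servers


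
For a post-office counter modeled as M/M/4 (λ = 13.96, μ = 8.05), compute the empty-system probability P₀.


a = λ/μ = 13.96/8.05 = 1.7342; ρ = a/c = 0.4335
Σ_{k=0}^{3} a^k/k! (terms k=0..3) = 1.00000 + 1.73416 + 1.50366 + 0.86920 = 5.10701
Tail: a^4/(4!(1−ρ)) = 9.04395/(24·0.5665) = 0.66524
P₀ = 1/(5.10701 + 0.66524) = 1/5.77225 = 0.173243

Final: 0.173243


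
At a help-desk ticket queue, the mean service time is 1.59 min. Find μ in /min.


μ = 1/(service time) in consistent units.
1 minute = 1 min, so μ = 1/1.59 = 0.6289 per minute

Final: 0.6289 /min


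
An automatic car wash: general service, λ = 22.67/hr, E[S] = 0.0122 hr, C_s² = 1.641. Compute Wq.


ρ = λ·E[S] = 22.67·0.0122 = 0.2766
E[S²] = E[S]²(1+C_s²) = 0.0122²·(1+1.641) = 0.0003931
Wq = λ·E[S²]/(2(1−ρ)) = 22.67·0.0003931/(2·0.7234) = 0.006159 hr

Final: 0.006159 hr


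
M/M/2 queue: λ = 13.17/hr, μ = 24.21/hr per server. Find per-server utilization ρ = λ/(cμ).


ρ = λ/(cμ) = 13.17/(2·24.21) = 13.17/48.42 = 0.2720

Final: 0.2720


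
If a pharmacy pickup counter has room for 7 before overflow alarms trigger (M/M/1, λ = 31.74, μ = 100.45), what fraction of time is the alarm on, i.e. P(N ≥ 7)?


ρ = 31.74/100.45 = 0.3160
P(N ≥ n) = ρ^n = 0.3160^7 = 0.0003145

Final: 0.0003145


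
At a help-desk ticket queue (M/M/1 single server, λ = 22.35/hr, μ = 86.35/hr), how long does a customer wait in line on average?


ρ = 22.35/86.35 = 0.2588
Wq = ρ/(μ−λ) = 0.2588/(86.35 − 22.35) = 0.2588/64.00 = 0.004044 hr

Final: 0.004044 hr


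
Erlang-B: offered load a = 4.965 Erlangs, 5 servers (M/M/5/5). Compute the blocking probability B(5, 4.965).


B(c,a) = (a^c/c!) / Σ_{k=0}^{c} a^k/k!
a^5/5! = 25.142880
Σ terms (k=0..5): 1.00000 + 4.96500 + 12.32561 + 20.39889 + 25.32012 + 25.14288 = 89.152502
B = 25.142880/89.152502 = 0.282021

Final: 0.282021


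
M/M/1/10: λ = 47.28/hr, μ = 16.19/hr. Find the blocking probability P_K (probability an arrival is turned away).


ρ = λ/μ = 47.28/16.19 = 2.9203
P_K = (1−ρ)ρ^K/(1−ρ^(K+1)) = (-1.9203·45113.465649)/(1 − 131745.809506)
= -86632.343857/-131744.809506 = 0.657577

Final: 0.657577


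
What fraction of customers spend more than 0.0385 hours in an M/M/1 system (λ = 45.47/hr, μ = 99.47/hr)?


W ~ Exponential(μ−λ) for M/M/1.
μ − λ = 99.47 − 45.47 = 54.0000
P(W > t) = e^{−(μ−λ)t} = e^{−2.0790} = 0.125055

Final: 0.125055


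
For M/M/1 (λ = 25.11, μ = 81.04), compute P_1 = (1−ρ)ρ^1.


ρ = 25.11/81.04 = 0.3098
P_n = (1−ρ)·ρ^n = (1 − 0.3098)·0.3098^1 = 0.6902·0.309847 = 0.213842

Final: 0.213842


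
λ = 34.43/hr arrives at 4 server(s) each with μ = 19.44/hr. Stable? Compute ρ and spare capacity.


Total capacity cμ = 4·19.44 = 77.76/hr
ρ = λ/(cμ) = 34.43/77.76 = 0.4428
Stable ⇔ ρ < 1: YES
Spare capacity = cμ − λ = 77.76 − 34.43 = 43.33/hr

Final: ρ = 0.4428; stable; margin = 43.33/hr


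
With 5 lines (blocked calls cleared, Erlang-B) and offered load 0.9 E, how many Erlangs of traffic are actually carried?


B(5,0.9) = 0.002001 (Erlang-B)
Carried load = a(1 − B) = 0.9·(1 − 0.002001) = 0.9·0.997999 = 0.8982 E

Final: 0.8982 Erlangs


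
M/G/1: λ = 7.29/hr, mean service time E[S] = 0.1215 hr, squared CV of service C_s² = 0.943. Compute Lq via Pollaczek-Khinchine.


ρ = λ·E[S] = 7.29·0.1215 = 0.8857
Lq = ρ²(1+C_s²)/(2(1−ρ)) = 0.7845·(1+0.943)/(2·0.1143)
= 0.7845·1.9430/0.2285 = 6.67017

Final: 6.67017


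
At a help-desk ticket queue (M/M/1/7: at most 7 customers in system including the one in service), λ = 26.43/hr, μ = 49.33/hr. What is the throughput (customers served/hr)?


ρ = 0.5358; P_K = (1−ρ)ρ^7/(1−ρ^8) = 0.005924
λ_eff = λ(1 − P_K) = 26.43·(1 − 0.005924) = 26.43·0.994076 = 26.2734 /hr

Final: 26.2734 /hr


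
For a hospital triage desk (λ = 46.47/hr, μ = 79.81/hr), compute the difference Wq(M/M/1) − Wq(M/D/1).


ρ = 46.47/79.81 = 0.5823
Wq(M/M/1) = ρ/(μ−λ) = 0.5823/33.34 = 0.01746 hr
Wq(M/D/1) = ρ/(2(μ−λ)) = 0.008732 hr
Savings = 0.01746 − 0.008732 = 0.008732 hr

Final: 0.008732 hr


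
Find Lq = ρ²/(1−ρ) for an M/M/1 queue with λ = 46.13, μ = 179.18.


ρ = 46.13/179.18 = 0.2575
Lq = ρ²/(1−ρ) = 0.06628/0.7425 = 0.08926

Final: 0.08926


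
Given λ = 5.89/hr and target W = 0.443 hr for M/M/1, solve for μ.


W = 1/(μ−λ) ⇒ μ − λ = 1/W = 1/0.443 = 2.2573
μ = λ + 1/W = 5.89 + 2.2573 = 8.1473 per hr

Final: 8.1473 /hr


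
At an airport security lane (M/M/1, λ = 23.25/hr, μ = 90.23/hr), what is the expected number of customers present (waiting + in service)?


ρ = λ/μ = 23.25/90.23 = 0.2577
L = ρ/(1−ρ) = 0.2577/(1 − 0.2577) = 0.2577/0.7423 = 0.3471

Final: 0.3471


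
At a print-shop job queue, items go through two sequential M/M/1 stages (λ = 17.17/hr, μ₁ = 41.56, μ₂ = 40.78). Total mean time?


Each node sees arrival rate λ = 17.17/hr (tandem ⇒ throughput preserved).
W₁ = 1/(μ₁−λ) = 1/(41.56−17.17) = 0.04100 hr
W₂ = 1/(μ₂−λ) = 1/(40.78−17.17) = 0.04235 hr
W_total = W₁ + W₂ = 0.04100 + 0.04235 = 0.08336 hr

Final: 0.08336 hr


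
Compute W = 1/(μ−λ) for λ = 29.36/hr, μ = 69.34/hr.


W = 1/(μ−λ) = 1/(69.34 − 29.36) = 1/39.98 = 0.02501 hr

Final: 0.02501 hr


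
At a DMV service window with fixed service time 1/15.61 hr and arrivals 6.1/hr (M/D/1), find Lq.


ρ = 6.1/15.61 = 0.3908
M/D/1: Lq = ρ²/(2(1−ρ)) = 0.1527/(2·0.6092) = 0.12533

Final: 0.12533


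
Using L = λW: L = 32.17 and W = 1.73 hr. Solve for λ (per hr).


λ = L/W = 32.17/1.73 = 18.5954 /hr

Final: 18.5954 /hr


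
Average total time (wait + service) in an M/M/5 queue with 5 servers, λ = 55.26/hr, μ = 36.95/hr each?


a = 1.4955; ρ = 0.2991; P₀ = 0.223777
Lq = P₀·a^c·ρ/(c!(1−ρ)²) = 0.008495
Wq = Lq/λ = 0.008495/55.26 = 0.0001537 hr
W = Wq + 1/μ = 0.0001537 + 0.02706 = 0.02722 hr

Final: 0.02722 hr


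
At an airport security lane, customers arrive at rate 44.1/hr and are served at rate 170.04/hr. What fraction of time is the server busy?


ρ = λ/μ = 44.1/170.04 = 0.2594

Final: 0.2594


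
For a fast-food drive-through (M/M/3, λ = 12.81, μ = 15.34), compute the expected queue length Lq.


a = λ/μ = 0.8351; ρ = a/3 = 0.2784
P₀ = 0.431362
Lq = P₀·a^c·ρ / (c!·(1−ρ)²) = 0.431362·0.58233·0.2784/(6·0.52077)
= 0.02238

Final: 0.02238


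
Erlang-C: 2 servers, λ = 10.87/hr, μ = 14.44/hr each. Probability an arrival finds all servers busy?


a = λ/μ = 0.7528; ρ = a/2 = 0.3764
P₀ = 0.453082 (from M/M/c formula)
C(c,a) = [a^c/(c!(1−ρ))]·P₀ = [0.56666/(2·0.6236)]·0.453082
= 0.45434·0.453082 = 0.205852

Final: 0.205852


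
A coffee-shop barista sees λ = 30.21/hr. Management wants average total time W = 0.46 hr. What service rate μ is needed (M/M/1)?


W = 1/(μ−λ) ⇒ μ − λ = 1/W = 1/0.46 = 2.1739
μ = λ + 1/W = 30.21 + 2.1739 = 32.3839 per hr

Final: 32.3839 /hr


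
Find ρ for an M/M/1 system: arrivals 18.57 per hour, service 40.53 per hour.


ρ = λ/μ = 18.57/40.53 = 0.4582

Final: 0.4582


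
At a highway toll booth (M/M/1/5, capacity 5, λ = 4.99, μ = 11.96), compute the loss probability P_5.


ρ = λ/μ = 4.99/11.96 = 0.4172
P_K = (1−ρ)ρ^K/(1−ρ^(K+1)) = (0.5828·0.012643)/(1 − 0.005275)
= 0.007368/0.994725 = 0.007407

Final: 0.007407


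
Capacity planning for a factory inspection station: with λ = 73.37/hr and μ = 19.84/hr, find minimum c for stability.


Stability requires cμ > λ ⇔ c > λ/μ.
λ/μ = 73.37/19.84 = 3.6981
Minimum integer c = ⌊3.6981⌋ + 1 = 4
Check: 4·19.84 = 79.36 > 73.37, while 3·19.84 = 59.52 ≤ 73.37

Final: 4 servers


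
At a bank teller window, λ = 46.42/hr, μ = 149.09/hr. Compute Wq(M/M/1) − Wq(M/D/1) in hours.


ρ = 46.42/149.09 = 0.3114
Wq(M/M/1) = ρ/(μ−λ) = 0.3114/102.67 = 0.003033 hr
Wq(M/D/1) = ρ/(2(μ−λ)) = 0.001516 hr
Savings = 0.003033 − 0.001516 = 0.001516 hr

Final: 0.001516 hr


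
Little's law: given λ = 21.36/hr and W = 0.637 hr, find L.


L = λW = 21.36·0.637 = 13.6063

Final: 13.6063


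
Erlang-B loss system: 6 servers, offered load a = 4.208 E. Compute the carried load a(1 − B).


B(6,4.208) = 0.132379 (Erlang-B)
Carried load = a(1 − B) = 4.208·(1 − 0.132379) = 4.208·0.867621 = 3.6510 E

Final: 3.6510 Erlangs


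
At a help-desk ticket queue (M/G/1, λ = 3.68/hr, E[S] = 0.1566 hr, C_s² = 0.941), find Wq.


ρ = λ·E[S] = 3.68·0.1566 = 0.5763
E[S²] = E[S]²(1+C_s²) = 0.1566²·(1+0.941) = 0.047600
Wq = λ·E[S²]/(2(1−ρ)) = 3.68·0.047600/(2·0.4237) = 0.20671 hr

Final: 0.20671 hr
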